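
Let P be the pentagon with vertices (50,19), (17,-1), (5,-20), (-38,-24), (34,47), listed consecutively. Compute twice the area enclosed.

By the shoelace formula, twice the signed area is |[50·(-1) − 17·19] + [17·(-20) − 5·(-1)] + [5·(-24) − (-38)·(-20)] + [(-38)·47 − 34·(-24)] + [34·19 − 50·47]| = 4262, so the area is 2131.

4262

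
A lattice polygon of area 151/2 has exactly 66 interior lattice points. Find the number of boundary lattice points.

21

Pick's theorem gives A = I + B/2 − 1, so B = 2(A − I + 1) = 2(151/2 − 66 + 1) = 21.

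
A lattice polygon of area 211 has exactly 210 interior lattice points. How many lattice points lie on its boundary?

Pick's theorem gives A = I + B/2 − 1, so B = 2(A − I + 1) = 2(211 − 210 + 1) = 4.

4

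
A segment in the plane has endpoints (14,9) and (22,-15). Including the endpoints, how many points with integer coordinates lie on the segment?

9

The number of lattice points on a segment between lattice points is gcd(|Δx|,|Δy|) + 1 = gcd(8,24) + 1 = 8 + 1 = 9.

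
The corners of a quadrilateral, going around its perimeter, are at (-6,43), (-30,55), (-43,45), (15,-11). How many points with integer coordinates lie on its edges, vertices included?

The number of boundary lattice points is Σ gcd(|Δx|,|Δy|) = gcd(24,12) + gcd(13,10) + gcd(58,56) + gcd(21,54) = 12+1+2+3 = 18.

18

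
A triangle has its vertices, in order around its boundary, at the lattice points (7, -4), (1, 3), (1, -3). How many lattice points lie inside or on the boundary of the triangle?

By the shoelace formula, twice the signed area is |[7·3 − 1·(-4)] + [1·(-3) − 1·3] + [1·(-4) − 7·(-3)]| = 36, so the area is 18.
The number of boundary lattice points is Σ gcd(|Δx|,|Δy|) = gcd(6,7) + gcd(0,6) + gcd(6,1) = 1+6+1 = 8.
Pick's theorem gives I = A − B/2 + 1 = 18 − 8/2 + 1 = 15, so the closed region contains I + B = 15 + 8 = 23 lattice points.

23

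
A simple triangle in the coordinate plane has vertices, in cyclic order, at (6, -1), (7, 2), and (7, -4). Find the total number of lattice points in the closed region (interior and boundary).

8

The shoelace formula gives twice the area as |[6·2 − 7·(-1)] + [7·(-4) − 7·2] + [7·(-1) − 6·(-4)]| = 6, so the area is 3.
Summing gcd(|Δx|,|Δy|) over the edges gives the boundary count: gcd(1,3) + gcd(0,6) + gcd(1,3) = 1+6+1 = 8.
Pick's theorem gives I = A − B/2 + 1 = 3 − 8/2 + 1 = 0, so the closed region contains I + B = 0 + 8 = 8 lattice points.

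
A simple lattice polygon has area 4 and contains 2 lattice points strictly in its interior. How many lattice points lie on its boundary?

6

Pick's theorem gives A = I + B/2 − 1, so B = 2(A − I + 1) = 2(4 − 2 + 1) = 6.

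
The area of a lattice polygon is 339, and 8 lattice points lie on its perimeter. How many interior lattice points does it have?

336

Pick's theorem A = I + B/2 − 1 rearranges to I = A − B/2 + 1 = 339 − 8/2 + 1 = 336.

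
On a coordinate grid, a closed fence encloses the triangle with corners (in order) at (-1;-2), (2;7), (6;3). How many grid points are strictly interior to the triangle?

21

By the shoelace formula, twice the signed area is |((-1)·7 − 2·(-2)) + (2·3 − 6·7) + (6·(-2) − (-1)·3)| = 48, so the area is 24.
Summing gcd(|Δx|,|Δy|) over the edges gives the boundary count: gcd(3,9) + gcd(4,4) + gcd(7,5) = 3+4+1 = 8.
Pick's theorem gives I = A − B/2 + 1 = 24 − 8/2 + 1 = 21.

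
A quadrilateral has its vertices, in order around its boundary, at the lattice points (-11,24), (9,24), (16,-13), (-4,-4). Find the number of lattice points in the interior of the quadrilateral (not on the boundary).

605

The shoelace formula gives twice the area as |((-11)·24 − 9·24) + (9·(-13) − 16·24) + (16·(-4) − (-4)·(-13)) + ((-4)·24 − (-11)·(-4))| = 1237, so the area is 618.5.
Summing gcd(|Δx|,|Δy|) over the edges gives the boundary count: gcd(20,0) + gcd(7,37) + gcd(20,9) + gcd(7,28) = 20+1+1+7 = 29.
By Pick's theorem A = I + B/2 − 1, so I = 618.5 − 29/2 + 1 = 605.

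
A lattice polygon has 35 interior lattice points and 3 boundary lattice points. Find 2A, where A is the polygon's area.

By Pick's theorem, A = I + B/2 − 1 = 35 + 3/2 − 1 = 71/2.
Hence 2A = 71.

71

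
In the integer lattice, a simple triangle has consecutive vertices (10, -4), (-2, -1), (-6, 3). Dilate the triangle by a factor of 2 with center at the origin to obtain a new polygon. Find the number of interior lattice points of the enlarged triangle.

65

The shoelace formula gives twice the area as |(10·(-1) − (-2)·(-4)) + ((-2)·3 − (-6)·(-1)) + ((-6)·(-4) − 10·3)| = 36, so the area is 18.
The number of boundary lattice points is Σ gcd(|Δx|,|Δy|) = gcd(12,3) + gcd(4,4) + gcd(16,7) = 3+4+1 = 8.
Scaling by 2 multiplies the area by 2² = 4 (so the new area is 72) and multiplies the boundary lattice-point count by 2, giving 16.
By Pick's theorem, the interior count of the dilated polygon is 72 − 16/2 + 1 = 65.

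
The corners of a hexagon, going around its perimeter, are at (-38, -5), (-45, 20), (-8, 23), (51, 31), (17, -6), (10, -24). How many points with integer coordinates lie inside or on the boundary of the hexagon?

2716

The shoelace formula gives twice the area as |((-38)·20 − (-45)·(-5)) + ((-45)·23 − (-8)·20) + ((-8)·31 − 51·23) + (51·(-6) − 17·31) + (17·(-24) − 10·(-6)) + (10·(-5) − (-38)·(-24))| = 5424, so the area is 2712.
Along each edge there are gcd(|Δx|,|Δy|)+1 lattice points, so counting each shared vertex once the boundary has gcd(7,25) + gcd(37,3) + gcd(59,8) + gcd(34,37) + gcd(7,18) + gcd(48,19) = 1+1+1+1+1+1 = 6.
Pick's theorem gives I = A − B/2 + 1 = 2712 − 6/2 + 1 = 2710, so the closed region contains I + B = 2710 + 6 = 2716 lattice points.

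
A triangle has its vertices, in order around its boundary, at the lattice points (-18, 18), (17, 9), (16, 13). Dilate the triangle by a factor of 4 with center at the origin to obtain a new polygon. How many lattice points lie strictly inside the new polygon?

By the shoelace formula, twice the signed area is |((-18)·9 − 17·18) + (17·13 − 16·9) + (16·18 − (-18)·13)| = 131, so the area is 131/2.
Along each edge there are gcd(|Δx|,|Δy|)+1 lattice points, so counting each shared vertex once the boundary has gcd(35,9) + gcd(1,4) + gcd(34,5) = 1+1+1 = 3.
Scaling by 4 multiplies the area by 4² = 16 (so the new area is 1048) and multiplies the boundary lattice-point count by 4, giving 12.
By Pick's theorem, the interior count of the dilated polygon is 1048 − 12/2 + 1 = 1043.

1043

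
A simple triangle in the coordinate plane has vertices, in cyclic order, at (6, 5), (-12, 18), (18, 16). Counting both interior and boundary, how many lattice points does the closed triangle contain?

180

Using the shoelace formula, 2A = |[6·18 − (-12)·5] + [(-12)·16 − 18·18] + [18·5 − 6·16]| = 354, so the area is 177.
The number of boundary lattice points is Σ gcd(|Δx|,|Δy|) = gcd(18,13) + gcd(30,2) + gcd(12,11) = 1+2+1 = 4.
Pick's theorem gives I = A − B/2 + 1 = 177 − 4/2 + 1 = 176, so the closed region contains I + B = 176 + 4 = 180 lattice points.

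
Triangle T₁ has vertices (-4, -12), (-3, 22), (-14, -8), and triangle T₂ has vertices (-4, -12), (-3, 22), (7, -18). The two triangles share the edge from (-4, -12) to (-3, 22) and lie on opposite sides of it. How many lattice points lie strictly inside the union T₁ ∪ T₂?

356

The union is the simple quadrilateral with vertices (-4, -12), (-14, -8), (-3, 22), (7, -18) in order.
Using the shoelace formula, 2A = |[(-4)·(-8) − (-14)·(-12)] + [(-14)·22 − (-3)·(-8)] + [(-3)·(-18) − 7·22] + [7·(-12) − (-4)·(-18)]| = 724, so the area is 362.
The number of boundary lattice points is Σ gcd(|Δx|,|Δy|) = gcd(10,4) + gcd(11,30) + gcd(10,40) + gcd(11,6) = 2+1+10+1 = 14.
By Pick's theorem I = A − B/2 + 1 = 362 − 14/2 + 1 = 356.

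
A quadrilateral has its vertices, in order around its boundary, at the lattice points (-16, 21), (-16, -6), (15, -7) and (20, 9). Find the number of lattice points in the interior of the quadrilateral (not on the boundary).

717

By the shoelace formula, twice the signed area is |((-16)·(-6) − (-16)·21) + ((-16)·(-7) − 15·(-6)) + (15·9 − 20·(-7)) + (20·21 − (-16)·9)| = 1473, so the area is 736.5.
Summing gcd(|Δx|,|Δy|) over the edges gives the boundary count: gcd(0,27) + gcd(31,1) + gcd(5,16) + gcd(36,12) = 27+1+1+12 = 41.
Pick's theorem gives I = A − B/2 + 1 = 736.5 − 41/2 + 1 = 717.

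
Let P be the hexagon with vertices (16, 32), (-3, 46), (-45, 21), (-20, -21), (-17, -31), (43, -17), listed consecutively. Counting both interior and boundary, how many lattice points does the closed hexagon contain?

3873

Using the shoelace formula, 2A = |[16·46 − (-3)·32] + [(-3)·21 − (-45)·46] + [(-45)·(-21) − (-20)·21] + [(-20)·(-31) − (-17)·(-21)] + [(-17)·(-17) − 43·(-31)] + [43·32 − 16·(-17)]| = 7737, so the area is 3868.5.
The number of boundary lattice points is Σ gcd(|Δx|,|Δy|) = gcd(19,14) + gcd(42,25) + gcd(25,42) + gcd(3,10) + gcd(60,14) + gcd(27,49) = 1+1+1+1+2+1 = 7.
Pick's theorem gives I = A − B/2 + 1 = 3868.5 − 7/2 + 1 = 3866, so the closed region contains I + B = 3866 + 7 = 3873 lattice points.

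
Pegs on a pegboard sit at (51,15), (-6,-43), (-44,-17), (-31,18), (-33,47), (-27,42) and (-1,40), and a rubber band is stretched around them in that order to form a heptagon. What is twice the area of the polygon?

The shoelace formula gives twice the area as |[51·(-43) − (-6)·15] + [(-6)·(-17) − (-44)·(-43)] + [(-44)·18 − (-31)·(-17)] + [(-31)·47 − (-33)·18] + [(-33)·42 − (-27)·47] + [(-27)·40 − (-1)·42] + [(-1)·15 − 51·40]| = 9285, so the area is 9285/2.

9285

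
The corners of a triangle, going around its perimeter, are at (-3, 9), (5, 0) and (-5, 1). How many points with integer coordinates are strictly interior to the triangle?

40

The shoelace formula gives twice the area as |[(-3)·0 − 5·9] + [5·1 − (-5)·0] + [(-5)·9 − (-3)·1]| = 82, so the area is 41.
Along each edge there are gcd(|Δx|,|Δy|)+1 lattice points, so counting each shared vertex once the boundary has gcd(8,9) + gcd(10,1) + gcd(2,8) = 1+1+2 = 4.
Pick's theorem gives I = A − B/2 + 1 = 41 − 4/2 + 1 = 40.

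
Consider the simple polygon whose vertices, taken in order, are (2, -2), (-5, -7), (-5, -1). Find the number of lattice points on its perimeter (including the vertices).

8

Summing gcd(|Δx|,|Δy|) over the edges gives the boundary count: gcd(7,5) + gcd(0,6) + gcd(7,1) = 1+6+1 = 8.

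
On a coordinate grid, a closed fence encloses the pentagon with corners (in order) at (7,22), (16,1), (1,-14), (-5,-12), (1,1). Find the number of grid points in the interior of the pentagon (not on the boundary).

The shoelace formula gives twice the area as |(7·1 − 16·22) + (16·(-14) − 1·1) + (1·(-12) − (-5)·(-14)) + ((-5)·1 − 1·(-12)) + (1·22 − 7·1)| = 630, so the area is 315.
The number of boundary lattice points is Σ gcd(|Δx|,|Δy|) = gcd(9,21) + gcd(15,15) + gcd(6,2) + gcd(6,13) + gcd(6,21) = 3+15+2+1+3 = 24.
By Pick's theorem A = I + B/2 − 1, so I = 315 − 24/2 + 1 = 304.

304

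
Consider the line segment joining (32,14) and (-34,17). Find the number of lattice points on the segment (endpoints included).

The number of lattice points on a segment between lattice points is gcd(|Δx|,|Δy|) + 1 = gcd(66,3) + 1 = 3 + 1 = 4.

4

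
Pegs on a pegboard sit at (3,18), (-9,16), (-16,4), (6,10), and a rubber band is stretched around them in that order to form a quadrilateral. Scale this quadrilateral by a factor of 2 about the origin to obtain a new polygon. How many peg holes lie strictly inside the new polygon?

643

By the shoelace formula, twice the signed area is |(3·16 − (-9)·18) + ((-9)·4 − (-16)·16) + ((-16)·10 − 6·4) + (6·18 − 3·10)| = 324, so the area is 162.
Summing gcd(|Δx|,|Δy|) over the edges gives the boundary count: gcd(12,2) + gcd(7,12) + gcd(22,6) + gcd(3,8) = 2+1+2+1 = 6.
Scaling by 2 multiplies the area by 2² = 4 (so the new area is 648) and multiplies the boundary lattice-point count by 2, giving 12.
By Pick's theorem, the interior count of the dilated polygon is 648 − 12/2 + 1 = 643.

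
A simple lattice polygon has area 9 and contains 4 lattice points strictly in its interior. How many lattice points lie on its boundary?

12

Pick's theorem gives A = I + B/2 − 1, so B = 2(A − I + 1) = 2(9 − 4 + 1) = 12.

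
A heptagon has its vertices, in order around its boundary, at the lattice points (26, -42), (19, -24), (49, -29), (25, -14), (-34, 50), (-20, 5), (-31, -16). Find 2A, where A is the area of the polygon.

4635

The shoelace formula gives twice the area as |(26·(-24) − 19·(-42)) + (19·(-29) − 49·(-24)) + (49·(-14) − 25·(-29)) + (25·50 − (-34)·(-14)) + ((-34)·5 − (-20)·50) + ((-20)·(-16) − (-31)·5) + ((-31)·(-42) − 26·(-16))| = 4635, so the area is 4635/2.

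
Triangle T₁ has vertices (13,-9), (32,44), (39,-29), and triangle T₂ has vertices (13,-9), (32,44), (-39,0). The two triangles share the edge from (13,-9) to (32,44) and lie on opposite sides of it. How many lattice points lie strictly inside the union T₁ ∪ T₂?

2341

The union is the simple quadrilateral with vertices (13,-9), (39,-29), (32,44), (-39,0) in order.
Using the shoelace formula, 2A = |[13·(-29) − 39·(-9)] + [39·44 − 32·(-29)] + [32·0 − (-39)·44] + [(-39)·(-9) − 13·0]| = 4685, so the area is 2342.5.
Summing gcd(|Δx|,|Δy|) over the edges gives the boundary count: gcd(26,20) + gcd(7,73) + gcd(71,44) + gcd(52,9) = 2+1+1+1 = 5.
By Pick's theorem I = A − B/2 + 1 = 2342.5 − 5/2 + 1 = 2341.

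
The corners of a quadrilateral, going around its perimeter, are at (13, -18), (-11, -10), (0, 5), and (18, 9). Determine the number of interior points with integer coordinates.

By the shoelace formula, twice the signed area is |[13·(-10) − (-11)·(-18)] + [(-11)·5 − 0·(-10)] + [0·9 − 18·5] + [18·(-18) − 13·9]| = 914, so the area is 457.
Summing gcd(|Δx|,|Δy|) over the edges gives the boundary count: gcd(24,8) + gcd(11,15) + gcd(18,4) + gcd(5,27) = 8+1+2+1 = 12.
By Pick's theorem A = I + B/2 − 1, so I = 457 − 12/2 + 1 = 452.

452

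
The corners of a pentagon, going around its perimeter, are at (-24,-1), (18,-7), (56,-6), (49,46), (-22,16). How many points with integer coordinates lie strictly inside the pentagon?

2767

The shoelace formula gives twice the area as |((-24)·(-7) − 18·(-1)) + (18·(-6) − 56·(-7)) + (56·46 − 49·(-6)) + (49·16 − (-22)·46) + ((-22)·(-1) − (-24)·16)| = 5542, so the area is 2771.
The number of boundary lattice points is Σ gcd(|Δx|,|Δy|) = gcd(42,6) + gcd(38,1) + gcd(7,52) + gcd(71,30) + gcd(2,17) = 6+1+1+1+1 = 10.
Pick's theorem gives I = A − B/2 + 1 = 2771 − 10/2 + 1 = 2767.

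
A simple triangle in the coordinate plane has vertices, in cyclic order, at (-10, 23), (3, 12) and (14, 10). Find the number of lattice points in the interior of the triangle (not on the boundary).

47

Using the shoelace formula, 2A = |((-10)·12 − 3·23) + (3·10 − 14·12) + (14·23 − (-10)·10)| = 95, so the area is 95/2.
Summing gcd(|Δx|,|Δy|) over the edges gives the boundary count: gcd(13,11) + gcd(11,2) + gcd(24,13) = 1+1+1 = 3.
Pick's theorem gives I = A − B/2 + 1 = 95/2 − 3/2 + 1 = 47.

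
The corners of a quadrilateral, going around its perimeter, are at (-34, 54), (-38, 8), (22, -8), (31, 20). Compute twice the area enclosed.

4950

Using the shoelace formula, 2A = |((-34)·8 − (-38)·54) + ((-38)·(-8) − 22·8) + (22·20 − 31·(-8)) + (31·54 − (-34)·20)| = 4950, so the area is 2475.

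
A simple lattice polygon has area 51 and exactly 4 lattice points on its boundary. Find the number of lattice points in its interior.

50

From Pick's theorem, I = A − B/2 + 1 = 51 − 4/2 + 1 = 50.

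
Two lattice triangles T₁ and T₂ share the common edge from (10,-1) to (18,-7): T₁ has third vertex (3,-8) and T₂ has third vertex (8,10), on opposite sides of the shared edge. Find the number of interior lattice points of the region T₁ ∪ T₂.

The union is the simple quadrilateral with vertices (10,-1), (3,-8), (18,-7), (8,10) in order.
The shoelace formula gives twice the area as |[10·(-8) − 3·(-1)] + [3·(-7) − 18·(-8)] + [18·10 − 8·(-7)] + [8·(-1) − 10·10]| = 174, so the area is 87.
Summing gcd(|Δx|,|Δy|) over the edges gives the boundary count: gcd(7,7) + gcd(15,1) + gcd(10,17) + gcd(2,11) = 7+1+1+1 = 10.
By Pick's theorem I = A − B/2 + 1 = 87 − 10/2 + 1 = 83.

83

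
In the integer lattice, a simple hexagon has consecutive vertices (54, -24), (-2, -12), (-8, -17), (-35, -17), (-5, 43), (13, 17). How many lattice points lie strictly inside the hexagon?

Using the shoelace formula, 2A = |[54·(-12) − (-2)·(-24)] + [(-2)·(-17) − (-8)·(-12)] + [(-8)·(-17) − (-35)·(-17)] + [(-35)·43 − (-5)·(-17)] + [(-5)·17 − 13·43] + [13·(-24) − 54·17]| = 4681, so the area is 2340.5.
Along each edge there are gcd(|Δx|,|Δy|)+1 lattice points, so counting each shared vertex once the boundary has gcd(56,12) + gcd(6,5) + gcd(27,0) + gcd(30,60) + gcd(18,26) + gcd(41,41) = 4+1+27+30+2+41 = 105.
By Pick's theorem A = I + B/2 − 1, so I = 2340.5 − 105/2 + 1 = 2289.

2289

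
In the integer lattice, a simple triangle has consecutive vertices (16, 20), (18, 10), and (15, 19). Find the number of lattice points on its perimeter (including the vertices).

6

Summing gcd(|Δx|,|Δy|) over the edges gives the boundary count: gcd(2,10) + gcd(3,9) + gcd(1,1) = 2+3+1 = 6.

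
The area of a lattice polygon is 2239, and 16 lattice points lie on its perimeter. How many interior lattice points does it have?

From Pick's theorem, I = A − B/2 + 1 = 2239 − 16/2 + 1 = 2232.

2232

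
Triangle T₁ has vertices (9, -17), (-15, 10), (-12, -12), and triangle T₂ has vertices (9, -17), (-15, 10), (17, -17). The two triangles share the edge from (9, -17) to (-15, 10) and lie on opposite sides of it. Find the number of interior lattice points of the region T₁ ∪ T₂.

327

The union is the simple quadrilateral with vertices (9, -17), (-12, -12), (-15, 10), (17, -17) in order.
The shoelace formula gives twice the area as |[9·(-12) − (-12)·(-17)] + [(-12)·10 − (-15)·(-12)] + [(-15)·(-17) − 17·10] + [17·(-17) − 9·(-17)]| = 663, so the area is 331.5.
Summing gcd(|Δx|,|Δy|) over the edges gives the boundary count: gcd(21,5) + gcd(3,22) + gcd(32,27) + gcd(8,0) = 1+1+1+8 = 11.
By Pick's theorem I = A − B/2 + 1 = 331.5 − 11/2 + 1 = 327.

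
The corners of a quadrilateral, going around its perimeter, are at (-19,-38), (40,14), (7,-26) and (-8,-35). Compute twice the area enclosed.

Using the shoelace formula, 2A = |((-19)·14 − 40·(-38)) + (40·(-26) − 7·14) + (7·(-35) − (-8)·(-26)) + ((-8)·(-38) − (-19)·(-35))| = 698, so the area is 349.

698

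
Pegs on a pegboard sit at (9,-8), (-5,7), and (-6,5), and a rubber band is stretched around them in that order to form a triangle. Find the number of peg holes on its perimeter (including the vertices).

Along each edge there are gcd(|Δx|,|Δy|)+1 lattice points, so counting each shared vertex once the boundary has gcd(14,15) + gcd(1,2) + gcd(15,13) = 1+1+1 = 3.

3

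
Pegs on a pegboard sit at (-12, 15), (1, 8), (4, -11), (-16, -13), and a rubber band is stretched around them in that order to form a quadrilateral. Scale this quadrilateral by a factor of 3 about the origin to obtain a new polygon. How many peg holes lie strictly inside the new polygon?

Using the shoelace formula, 2A = |[(-12)·8 − 1·15] + [1·(-11) − 4·8] + [4·(-13) − (-16)·(-11)] + [(-16)·15 − (-12)·(-13)]| = 778, so the area is 389.
Along each edge there are gcd(|Δx|,|Δy|)+1 lattice points, so counting each shared vertex once the boundary has gcd(13,7) + gcd(3,19) + gcd(20,2) + gcd(4,28) = 1+1+2+4 = 8.
Scaling by 3 multiplies the area by 3² = 9 (so the new area is 3501) and multiplies the boundary lattice-point count by 3, giving 24.
By Pick's theorem, the interior count of the dilated polygon is 3501 − 24/2 + 1 = 3490.

3490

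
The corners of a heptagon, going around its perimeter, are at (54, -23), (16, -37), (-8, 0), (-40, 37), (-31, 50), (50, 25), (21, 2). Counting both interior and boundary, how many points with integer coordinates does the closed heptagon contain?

3688

Using the shoelace formula, 2A = |(54·(-37) − 16·(-23)) + (16·0 − (-8)·(-37)) + ((-8)·37 − (-40)·0) + ((-40)·50 − (-31)·37) + ((-31)·25 − 50·50) + (50·2 − 21·25) + (21·(-23) − 54·2)| = 7366, so the area is 3683.
Summing gcd(|Δx|,|Δy|) over the edges gives the boundary count: gcd(38,14) + gcd(24,37) + gcd(32,37) + gcd(9,13) + gcd(81,25) + gcd(29,23) + gcd(33,25) = 2+1+1+1+1+1+1 = 8.
Pick's theorem gives I = A − B/2 + 1 = 3683 − 8/2 + 1 = 3680, so the closed region contains I + B = 3680 + 8 = 3688 lattice points.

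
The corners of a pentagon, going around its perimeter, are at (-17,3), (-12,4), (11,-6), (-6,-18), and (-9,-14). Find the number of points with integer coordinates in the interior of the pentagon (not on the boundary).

289

By the shoelace formula, twice the signed area is |[(-17)·4 − (-12)·3] + [(-12)·(-6) − 11·4] + [11·(-18) − (-6)·(-6)] + [(-6)·(-14) − (-9)·(-18)] + [(-9)·3 − (-17)·(-14)]| = 581, so the area is 290.5.
Summing gcd(|Δx|,|Δy|) over the edges gives the boundary count: gcd(5,1) + gcd(23,10) + gcd(17,12) + gcd(3,4) + gcd(8,17) = 1+1+1+1+1 = 5.
By Pick's theorem A = I + B/2 − 1, so I = 290.5 − 5/2 + 1 = 289.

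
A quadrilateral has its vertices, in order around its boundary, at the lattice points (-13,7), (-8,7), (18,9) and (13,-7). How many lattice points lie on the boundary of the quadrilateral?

The number of boundary lattice points is Σ gcd(|Δx|,|Δy|) = gcd(5,0) + gcd(26,2) + gcd(5,16) + gcd(26,14) = 5+2+1+2 = 10.

10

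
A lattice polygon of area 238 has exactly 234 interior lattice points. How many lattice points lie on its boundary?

Pick's theorem gives A = I + B/2 − 1, so B = 2(A − I + 1) = 2(238 − 234 + 1) = 10.

10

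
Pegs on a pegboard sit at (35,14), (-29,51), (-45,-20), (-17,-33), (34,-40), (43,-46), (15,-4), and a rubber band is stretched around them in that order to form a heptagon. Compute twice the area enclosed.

By the shoelace formula, twice the signed area is |[35·51 − (-29)·14] + [(-29)·(-20) − (-45)·51] + [(-45)·(-33) − (-17)·(-20)] + [(-17)·(-40) − 34·(-33)] + [34·(-46) − 43·(-40)] + [43·(-4) − 15·(-46)] + [15·14 − 35·(-4)]| = 9037, so the area is 9037/2.

9037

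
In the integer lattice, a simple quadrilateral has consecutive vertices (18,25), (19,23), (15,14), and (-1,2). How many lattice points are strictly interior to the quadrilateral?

76

By the shoelace formula, twice the signed area is |[18·23 − 19·25] + [19·14 − 15·23] + [15·2 − (-1)·14] + [(-1)·25 − 18·2]| = 157, so the area is 157/2.
The number of boundary lattice points is Σ gcd(|Δx|,|Δy|) = gcd(1,2) + gcd(4,9) + gcd(16,12) + gcd(19,23) = 1+1+4+1 = 7.
Pick's theorem gives I = A − B/2 + 1 = 157/2 − 7/2 + 1 = 76.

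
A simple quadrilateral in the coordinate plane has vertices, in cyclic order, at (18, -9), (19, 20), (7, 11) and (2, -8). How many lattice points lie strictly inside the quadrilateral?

322

Using the shoelace formula, 2A = |(18·20 − 19·(-9)) + (19·11 − 7·20) + (7·(-8) − 2·11) + (2·(-9) − 18·(-8))| = 648, so the area is 324.
Summing gcd(|Δx|,|Δy|) over the edges gives the boundary count: gcd(1,29) + gcd(12,9) + gcd(5,19) + gcd(16,1) = 1+3+1+1 = 6.
Pick's theorem gives I = A − B/2 + 1 = 324 − 6/2 + 1 = 322.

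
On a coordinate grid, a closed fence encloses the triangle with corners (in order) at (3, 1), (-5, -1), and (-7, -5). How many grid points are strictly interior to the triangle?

Using the shoelace formula, 2A = |[3·(-1) − (-5)·1] + [(-5)·(-5) − (-7)·(-1)] + [(-7)·1 − 3·(-5)]| = 28, so the area is 14.
Summing gcd(|Δx|,|Δy|) over the edges gives the boundary count: gcd(8,2) + gcd(2,4) + gcd(10,6) = 2+2+2 = 6.
Pick's theorem gives I = A − B/2 + 1 = 14 − 6/2 + 1 = 12.

12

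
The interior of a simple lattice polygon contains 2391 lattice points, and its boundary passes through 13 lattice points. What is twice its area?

Pick's theorem states A = I + B/2 − 1, so A = 2391 + 13/2 − 1 = 4793/2.
Hence 2A = 4793.

4793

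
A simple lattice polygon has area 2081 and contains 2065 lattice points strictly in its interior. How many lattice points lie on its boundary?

Pick's theorem gives A = I + B/2 − 1, so B = 2(A − I + 1) = 2(2081 − 2065 + 1) = 34.

34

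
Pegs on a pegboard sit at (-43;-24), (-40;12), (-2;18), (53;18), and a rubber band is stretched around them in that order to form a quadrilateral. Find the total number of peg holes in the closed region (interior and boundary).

1864

Using the shoelace formula, 2A = |[(-43)·12 − (-40)·(-24)] + [(-40)·18 − (-2)·12] + [(-2)·18 − 53·18] + [53·(-24) − (-43)·18]| = 3660, so the area is 1830.
Along each edge there are gcd(|Δx|,|Δy|)+1 lattice points, so counting each shared vertex once the boundary has gcd(3,36) + gcd(38,6) + gcd(55,0) + gcd(96,42) = 3+2+55+6 = 66.
Pick's theorem gives I = A − B/2 + 1 = 1830 − 66/2 + 1 = 1798, so the closed region contains I + B = 1798 + 66 = 1864 lattice points.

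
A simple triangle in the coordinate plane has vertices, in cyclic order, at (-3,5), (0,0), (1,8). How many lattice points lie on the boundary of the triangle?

3

Along each edge there are gcd(|Δx|,|Δy|)+1 lattice points, so counting each shared vertex once the boundary has gcd(3,5) + gcd(1,8) + gcd(4,3) = 1+1+1 = 3.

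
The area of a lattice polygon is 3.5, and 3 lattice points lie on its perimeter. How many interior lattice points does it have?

3

Pick's theorem A = I + B/2 − 1 rearranges to I = A − B/2 + 1 = 3.5 − 3/2 + 1 = 3.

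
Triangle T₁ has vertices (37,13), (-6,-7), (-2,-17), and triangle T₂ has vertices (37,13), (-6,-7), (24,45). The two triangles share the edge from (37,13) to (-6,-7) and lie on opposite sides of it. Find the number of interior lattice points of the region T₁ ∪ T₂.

1070

The union is the simple quadrilateral with vertices (37,13), (-2,-17), (-6,-7), (24,45) in order.
The shoelace formula gives twice the area as |[37·(-17) − (-2)·13] + [(-2)·(-7) − (-6)·(-17)] + [(-6)·45 − 24·(-7)] + [24·13 − 37·45]| = 2146, so the area is 1073.
The number of boundary lattice points is Σ gcd(|Δx|,|Δy|) = gcd(39,30) + gcd(4,10) + gcd(30,52) + gcd(13,32) = 3+2+2+1 = 8.
By Pick's theorem I = A − B/2 + 1 = 1073 − 8/2 + 1 = 1070.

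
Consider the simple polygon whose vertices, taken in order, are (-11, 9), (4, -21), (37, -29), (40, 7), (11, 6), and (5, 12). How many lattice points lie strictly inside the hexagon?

Using the shoelace formula, 2A = |((-11)·(-21) − 4·9) + (4·(-29) − 37·(-21)) + (37·7 − 40·(-29)) + (40·6 − 11·7) + (11·12 − 5·6) + (5·9 − (-11)·12)| = 2717, so the area is 2717/2.
The number of boundary lattice points is Σ gcd(|Δx|,|Δy|) = gcd(15,30) + gcd(33,8) + gcd(3,36) + gcd(29,1) + gcd(6,6) + gcd(16,3) = 15+1+3+1+6+1 = 27.
By Pick's theorem A = I + B/2 − 1, so I = 2717/2 − 27/2 + 1 = 1346.

1346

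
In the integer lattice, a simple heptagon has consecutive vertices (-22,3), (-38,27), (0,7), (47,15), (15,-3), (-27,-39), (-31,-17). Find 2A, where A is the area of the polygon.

3324

The shoelace formula gives twice the area as |((-22)·27 − (-38)·3) + ((-38)·7 − 0·27) + (0·15 − 47·7) + (47·(-3) − 15·15) + (15·(-39) − (-27)·(-3)) + ((-27)·(-17) − (-31)·(-39)) + ((-31)·3 − (-22)·(-17))| = 3324, so the area is 1662.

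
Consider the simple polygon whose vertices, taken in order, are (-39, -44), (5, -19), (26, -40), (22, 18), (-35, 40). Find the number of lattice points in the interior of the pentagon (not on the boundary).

3593

By the shoelace formula, twice the signed area is |((-39)·(-19) − 5·(-44)) + (5·(-40) − 26·(-19)) + (26·18 − 22·(-40)) + (22·40 − (-35)·18) + ((-35)·(-44) − (-39)·40)| = 7213, so the area is 3606.5.
Along each edge there are gcd(|Δx|,|Δy|)+1 lattice points, so counting each shared vertex once the boundary has gcd(44,25) + gcd(21,21) + gcd(4,58) + gcd(57,22) + gcd(4,84) = 1+21+2+1+4 = 29.
Pick's theorem gives I = A − B/2 + 1 = 3606.5 − 29/2 + 1 = 3593.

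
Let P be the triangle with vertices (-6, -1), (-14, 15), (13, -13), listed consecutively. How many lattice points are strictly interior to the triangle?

Using the shoelace formula, 2A = |[(-6)·15 − (-14)·(-1)] + [(-14)·(-13) − 13·15] + [13·(-1) − (-6)·(-13)]| = 208, so the area is 104.
Summing gcd(|Δx|,|Δy|) over the edges gives the boundary count: gcd(8,16) + gcd(27,28) + gcd(19,12) = 8+1+1 = 10.
By Pick's theorem A = I + B/2 − 1, so I = 104 − 10/2 + 1 = 100.

100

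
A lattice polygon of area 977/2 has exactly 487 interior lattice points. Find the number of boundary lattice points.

5

Pick's theorem gives A = I + B/2 − 1, so B = 2(A − I + 1) = 2(977/2 − 487 + 1) = 5.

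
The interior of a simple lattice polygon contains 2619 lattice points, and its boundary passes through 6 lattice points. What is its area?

Pick's theorem states A = I + B/2 − 1, so A = 2619 + 6/2 − 1 = 2621.

2621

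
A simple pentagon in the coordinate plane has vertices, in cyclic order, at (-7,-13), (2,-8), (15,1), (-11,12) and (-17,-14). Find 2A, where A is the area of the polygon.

By the shoelace formula, twice the signed area is |((-7)·(-8) − 2·(-13)) + (2·1 − 15·(-8)) + (15·12 − (-11)·1) + ((-11)·(-14) − (-17)·12) + ((-17)·(-13) − (-7)·(-14))| = 876, so the area is 438.

876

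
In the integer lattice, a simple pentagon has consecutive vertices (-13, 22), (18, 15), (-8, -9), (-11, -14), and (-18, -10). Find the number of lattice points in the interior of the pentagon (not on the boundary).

642

By the shoelace formula, twice the signed area is |[(-13)·15 − 18·22] + [18·(-9) − (-8)·15] + [(-8)·(-14) − (-11)·(-9)] + [(-11)·(-10) − (-18)·(-14)] + [(-18)·22 − (-13)·(-10)]| = 1288, so the area is 644.
Summing gcd(|Δx|,|Δy|) over the edges gives the boundary count: gcd(31,7) + gcd(26,24) + gcd(3,5) + gcd(7,4) + gcd(5,32) = 1+2+1+1+1 = 6.
By Pick's theorem A = I + B/2 − 1, so I = 644 − 6/2 + 1 = 642.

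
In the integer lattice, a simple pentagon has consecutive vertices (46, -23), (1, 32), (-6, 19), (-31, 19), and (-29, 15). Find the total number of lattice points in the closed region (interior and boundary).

1140

By the shoelace formula, twice the signed area is |[46·32 − 1·(-23)] + [1·19 − (-6)·32] + [(-6)·19 − (-31)·19] + [(-31)·15 − (-29)·19] + [(-29)·(-23) − 46·15]| = 2244, so the area is 1122.
The number of boundary lattice points is Σ gcd(|Δx|,|Δy|) = gcd(45,55) + gcd(7,13) + gcd(25,0) + gcd(2,4) + gcd(75,38) = 5+1+25+2+1 = 34.
Pick's theorem gives I = A − B/2 + 1 = 1122 − 34/2 + 1 = 1106, so the closed region contains I + B = 1106 + 34 = 1140 lattice points.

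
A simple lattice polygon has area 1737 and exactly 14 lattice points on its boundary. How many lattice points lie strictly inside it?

Pick's theorem A = I + B/2 − 1 rearranges to I = A − B/2 + 1 = 1737 − 14/2 + 1 = 1731.

1731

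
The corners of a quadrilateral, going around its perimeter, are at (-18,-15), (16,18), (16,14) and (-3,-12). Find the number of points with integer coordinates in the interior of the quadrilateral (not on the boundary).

The shoelace formula gives twice the area as |[(-18)·18 − 16·(-15)] + [16·14 − 16·18] + [16·(-12) − (-3)·14] + [(-3)·(-15) − (-18)·(-12)]| = 469, so the area is 234.5.
Summing gcd(|Δx|,|Δy|) over the edges gives the boundary count: gcd(34,33) + gcd(0,4) + gcd(19,26) + gcd(15,3) = 1+4+1+3 = 9.
Pick's theorem gives I = A − B/2 + 1 = 234.5 − 9/2 + 1 = 231.

231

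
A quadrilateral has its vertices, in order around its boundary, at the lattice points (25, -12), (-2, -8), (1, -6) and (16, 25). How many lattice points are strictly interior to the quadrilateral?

By the shoelace formula, twice the signed area is |[25·(-8) − (-2)·(-12)] + [(-2)·(-6) − 1·(-8)] + [1·25 − 16·(-6)] + [16·(-12) − 25·25]| = 900, so the area is 450.
Summing gcd(|Δx|,|Δy|) over the edges gives the boundary count: gcd(27,4) + gcd(3,2) + gcd(15,31) + gcd(9,37) = 1+1+1+1 = 4.
By Pick's theorem A = I + B/2 − 1, so I = 450 − 4/2 + 1 = 449.

449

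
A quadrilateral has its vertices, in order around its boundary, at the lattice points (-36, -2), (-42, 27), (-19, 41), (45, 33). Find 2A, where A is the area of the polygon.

The shoelace formula gives twice the area as |((-36)·27 − (-42)·(-2)) + ((-42)·41 − (-19)·27) + ((-19)·33 − 45·41) + (45·(-2) − (-36)·33)| = 3639, so the area is 3639/2.

3639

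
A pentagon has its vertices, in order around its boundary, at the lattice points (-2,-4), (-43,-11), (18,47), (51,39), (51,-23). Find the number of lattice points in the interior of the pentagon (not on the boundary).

3508

Using the shoelace formula, 2A = |[(-2)·(-11) − (-43)·(-4)] + [(-43)·47 − 18·(-11)] + [18·39 − 51·47] + [51·(-23) − 51·39] + [51·(-4) − (-2)·(-23)]| = 7080, so the area is 3540.
The number of boundary lattice points is Σ gcd(|Δx|,|Δy|) = gcd(41,7) + gcd(61,58) + gcd(33,8) + gcd(0,62) + gcd(53,19) = 1+1+1+62+1 = 66.
Pick's theorem gives I = A − B/2 + 1 = 3540 − 66/2 + 1 = 3508.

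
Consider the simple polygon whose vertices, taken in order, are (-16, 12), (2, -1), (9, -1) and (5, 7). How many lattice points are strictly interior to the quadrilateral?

114

By the shoelace formula, twice the signed area is |[(-16)·(-1) − 2·12] + [2·(-1) − 9·(-1)] + [9·7 − 5·(-1)] + [5·12 − (-16)·7]| = 239, so the area is 239/2.
Summing gcd(|Δx|,|Δy|) over the edges gives the boundary count: gcd(18,13) + gcd(7,0) + gcd(4,8) + gcd(21,5) = 1+7+4+1 = 13.
Pick's theorem gives I = A − B/2 + 1 = 239/2 − 13/2 + 1 = 114.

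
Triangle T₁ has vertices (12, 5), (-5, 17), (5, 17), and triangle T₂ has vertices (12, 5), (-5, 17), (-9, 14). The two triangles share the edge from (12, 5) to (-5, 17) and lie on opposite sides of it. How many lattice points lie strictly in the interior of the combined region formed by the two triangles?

103

The union is the simple quadrilateral with vertices (12, 5), (5, 17), (-5, 17), (-9, 14) in order.
The shoelace formula gives twice the area as |[12·17 − 5·5] + [5·17 − (-5)·17] + [(-5)·14 − (-9)·17] + [(-9)·5 − 12·14]| = 219, so the area is 219/2.
Along each edge there are gcd(|Δx|,|Δy|)+1 lattice points, so counting each shared vertex once the boundary has gcd(7,12) + gcd(10,0) + gcd(4,3) + gcd(21,9) = 1+10+1+3 = 15.
By Pick's theorem I = A − B/2 + 1 = 219/2 − 15/2 + 1 = 103.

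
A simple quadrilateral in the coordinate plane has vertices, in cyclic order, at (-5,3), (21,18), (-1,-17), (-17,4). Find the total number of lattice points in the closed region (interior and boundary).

By the shoelace formula, twice the signed area is |((-5)·18 − 21·3) + (21·(-17) − (-1)·18) + ((-1)·4 − (-17)·(-17)) + ((-17)·3 − (-5)·4)| = 816, so the area is 408.
The number of boundary lattice points is Σ gcd(|Δx|,|Δy|) = gcd(26,15) + gcd(22,35) + gcd(16,21) + gcd(12,1) = 1+1+1+1 = 4.
Pick's theorem gives I = A − B/2 + 1 = 408 − 4/2 + 1 = 407, so the closed region contains I + B = 407 + 4 = 411 lattice points.

411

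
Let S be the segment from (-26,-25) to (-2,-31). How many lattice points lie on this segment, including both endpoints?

The number of lattice points on a segment between lattice points is gcd(|Δx|,|Δy|) + 1 = gcd(24,6) + 1 = 6 + 1 = 7.

7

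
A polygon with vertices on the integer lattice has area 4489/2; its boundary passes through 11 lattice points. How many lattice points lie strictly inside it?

2240

From Pick's theorem, I = A − B/2 + 1 = 4489/2 − 11/2 + 1 = 2240.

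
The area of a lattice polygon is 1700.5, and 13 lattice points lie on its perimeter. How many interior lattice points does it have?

From Pick's theorem, I = A − B/2 + 1 = 1700.5 − 13/2 + 1 = 1695.

1695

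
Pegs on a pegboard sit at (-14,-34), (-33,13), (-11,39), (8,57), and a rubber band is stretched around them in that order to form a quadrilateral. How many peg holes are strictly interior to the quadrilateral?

1429

The shoelace formula gives twice the area as |[(-14)·13 − (-33)·(-34)] + [(-33)·39 − (-11)·13] + [(-11)·57 − 8·39] + [8·(-34) − (-14)·57]| = 2861, so the area is 1430.5.
Along each edge there are gcd(|Δx|,|Δy|)+1 lattice points, so counting each shared vertex once the boundary has gcd(19,47) + gcd(22,26) + gcd(19,18) + gcd(22,91) = 1+2+1+1 = 5.
By Pick's theorem A = I + B/2 − 1, so I = 1430.5 − 5/2 + 1 = 1429.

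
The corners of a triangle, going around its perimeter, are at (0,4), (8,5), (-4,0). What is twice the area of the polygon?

28

The shoelace formula gives twice the area as |[0·5 − 8·4] + [8·0 − (-4)·5] + [(-4)·4 − 0·0]| = 28, so the area is 14.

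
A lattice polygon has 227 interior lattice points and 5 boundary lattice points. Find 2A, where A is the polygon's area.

Pick's theorem states A = I + B/2 − 1, so A = 227 + 5/2 − 1 = 457/2.
Hence 2A = 457.

457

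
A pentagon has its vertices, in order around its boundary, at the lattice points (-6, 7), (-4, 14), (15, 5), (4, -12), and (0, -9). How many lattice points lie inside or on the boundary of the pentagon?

292

Using the shoelace formula, 2A = |((-6)·14 − (-4)·7) + ((-4)·5 − 15·14) + (15·(-12) − 4·5) + (4·(-9) − 0·(-12)) + (0·7 − (-6)·(-9))| = 576, so the area is 288.
Summing gcd(|Δx|,|Δy|) over the edges gives the boundary count: gcd(2,7) + gcd(19,9) + gcd(11,17) + gcd(4,3) + gcd(6,16) = 1+1+1+1+2 = 6.
Pick's theorem gives I = A − B/2 + 1 = 288 − 6/2 + 1 = 286, so the closed region contains I + B = 286 + 6 = 292 lattice points.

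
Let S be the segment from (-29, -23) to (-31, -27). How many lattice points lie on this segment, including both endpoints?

3

The number of lattice points on a segment between lattice points is gcd(|Δx|,|Δy|) + 1 = gcd(2,4) + 1 = 2 + 1 = 3.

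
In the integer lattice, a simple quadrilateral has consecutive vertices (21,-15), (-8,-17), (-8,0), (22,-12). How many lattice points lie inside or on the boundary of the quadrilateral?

By the shoelace formula, twice the signed area is |[21·(-17) − (-8)·(-15)] + [(-8)·0 − (-8)·(-17)] + [(-8)·(-12) − 22·0] + [22·(-15) − 21·(-12)]| = 595, so the area is 297.5.
Summing gcd(|Δx|,|Δy|) over the edges gives the boundary count: gcd(29,2) + gcd(0,17) + gcd(30,12) + gcd(1,3) = 1+17+6+1 = 25.
Pick's theorem gives I = A − B/2 + 1 = 297.5 − 25/2 + 1 = 286, so the closed region contains I + B = 286 + 25 = 311 lattice points.

311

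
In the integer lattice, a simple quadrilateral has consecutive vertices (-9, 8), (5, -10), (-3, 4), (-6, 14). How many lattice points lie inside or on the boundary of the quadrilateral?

55

By the shoelace formula, twice the signed area is |[(-9)·(-10) − 5·8] + [5·4 − (-3)·(-10)] + [(-3)·14 − (-6)·4] + [(-6)·8 − (-9)·14]| = 100, so the area is 50.
The number of boundary lattice points is Σ gcd(|Δx|,|Δy|) = gcd(14,18) + gcd(8,14) + gcd(3,10) + gcd(3,6) = 2+2+1+3 = 8.
Pick's theorem gives I = A − B/2 + 1 = 50 − 8/2 + 1 = 47, so the closed region contains I + B = 47 + 8 = 55 lattice points.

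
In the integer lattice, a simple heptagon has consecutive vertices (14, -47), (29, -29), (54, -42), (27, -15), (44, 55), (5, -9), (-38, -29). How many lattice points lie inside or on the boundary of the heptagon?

2423

The shoelace formula gives twice the area as |[14·(-29) − 29·(-47)] + [29·(-42) − 54·(-29)] + [54·(-15) − 27·(-42)] + [27·55 − 44·(-15)] + [44·(-9) − 5·55] + [5·(-29) − (-38)·(-9)] + [(-38)·(-47) − 14·(-29)]| = 4808, so the area is 2404.
The number of boundary lattice points is Σ gcd(|Δx|,|Δy|) = gcd(15,18) + gcd(25,13) + gcd(27,27) + gcd(17,70) + gcd(39,64) + gcd(43,20) + gcd(52,18) = 3+1+27+1+1+1+2 = 36.
Pick's theorem gives I = A − B/2 + 1 = 2404 − 36/2 + 1 = 2387, so the closed region contains I + B = 2387 + 36 = 2423 lattice points.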